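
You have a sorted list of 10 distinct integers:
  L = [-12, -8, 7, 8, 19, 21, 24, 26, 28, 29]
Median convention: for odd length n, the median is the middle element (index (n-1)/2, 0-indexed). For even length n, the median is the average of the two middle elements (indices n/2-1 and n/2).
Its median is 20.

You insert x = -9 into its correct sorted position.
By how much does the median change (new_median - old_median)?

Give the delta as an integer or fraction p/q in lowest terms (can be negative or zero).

Old median = 20
After inserting x = -9: new sorted = [-12, -9, -8, 7, 8, 19, 21, 24, 26, 28, 29]
New median = 19
Delta = 19 - 20 = -1

Answer: -1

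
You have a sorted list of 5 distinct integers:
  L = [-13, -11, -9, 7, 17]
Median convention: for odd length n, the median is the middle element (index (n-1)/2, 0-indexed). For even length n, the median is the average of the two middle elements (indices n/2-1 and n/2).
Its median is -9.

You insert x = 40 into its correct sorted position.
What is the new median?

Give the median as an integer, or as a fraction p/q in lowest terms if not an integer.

Old list (sorted, length 5): [-13, -11, -9, 7, 17]
Old median = -9
Insert x = 40
Old length odd (5). Middle was index 2 = -9.
New length even (6). New median = avg of two middle elements.
x = 40: 5 elements are < x, 0 elements are > x.
New sorted list: [-13, -11, -9, 7, 17, 40]
New median = -1

Answer: -1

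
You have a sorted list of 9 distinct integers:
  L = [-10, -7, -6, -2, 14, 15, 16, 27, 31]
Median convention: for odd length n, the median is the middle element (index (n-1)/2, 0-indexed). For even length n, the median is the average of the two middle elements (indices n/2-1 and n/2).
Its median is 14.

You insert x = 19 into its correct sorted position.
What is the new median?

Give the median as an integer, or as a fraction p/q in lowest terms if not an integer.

Answer: 29/2

Derivation:
Old list (sorted, length 9): [-10, -7, -6, -2, 14, 15, 16, 27, 31]
Old median = 14
Insert x = 19
Old length odd (9). Middle was index 4 = 14.
New length even (10). New median = avg of two middle elements.
x = 19: 7 elements are < x, 2 elements are > x.
New sorted list: [-10, -7, -6, -2, 14, 15, 16, 19, 27, 31]
New median = 29/2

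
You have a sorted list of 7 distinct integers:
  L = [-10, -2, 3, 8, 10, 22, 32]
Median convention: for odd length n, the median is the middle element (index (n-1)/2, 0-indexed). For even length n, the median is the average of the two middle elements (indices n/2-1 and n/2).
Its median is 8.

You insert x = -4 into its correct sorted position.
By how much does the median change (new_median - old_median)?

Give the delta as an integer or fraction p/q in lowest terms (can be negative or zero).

Old median = 8
After inserting x = -4: new sorted = [-10, -4, -2, 3, 8, 10, 22, 32]
New median = 11/2
Delta = 11/2 - 8 = -5/2

Answer: -5/2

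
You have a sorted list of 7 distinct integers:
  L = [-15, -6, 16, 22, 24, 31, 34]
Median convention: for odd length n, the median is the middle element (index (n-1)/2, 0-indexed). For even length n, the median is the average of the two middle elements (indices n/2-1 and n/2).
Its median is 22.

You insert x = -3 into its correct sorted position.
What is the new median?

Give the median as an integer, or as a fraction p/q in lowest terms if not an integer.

Old list (sorted, length 7): [-15, -6, 16, 22, 24, 31, 34]
Old median = 22
Insert x = -3
Old length odd (7). Middle was index 3 = 22.
New length even (8). New median = avg of two middle elements.
x = -3: 2 elements are < x, 5 elements are > x.
New sorted list: [-15, -6, -3, 16, 22, 24, 31, 34]
New median = 19

Answer: 19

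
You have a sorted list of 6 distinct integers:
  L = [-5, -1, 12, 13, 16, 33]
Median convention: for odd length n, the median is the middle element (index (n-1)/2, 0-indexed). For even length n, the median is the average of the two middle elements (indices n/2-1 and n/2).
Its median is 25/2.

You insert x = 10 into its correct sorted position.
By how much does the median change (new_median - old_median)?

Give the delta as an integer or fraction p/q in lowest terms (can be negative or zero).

Old median = 25/2
After inserting x = 10: new sorted = [-5, -1, 10, 12, 13, 16, 33]
New median = 12
Delta = 12 - 25/2 = -1/2

Answer: -1/2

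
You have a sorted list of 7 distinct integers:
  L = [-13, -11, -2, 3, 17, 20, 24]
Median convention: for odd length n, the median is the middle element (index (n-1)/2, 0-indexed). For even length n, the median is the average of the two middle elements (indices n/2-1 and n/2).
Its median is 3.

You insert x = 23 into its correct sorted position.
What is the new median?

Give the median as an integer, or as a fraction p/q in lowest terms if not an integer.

Answer: 10

Derivation:
Old list (sorted, length 7): [-13, -11, -2, 3, 17, 20, 24]
Old median = 3
Insert x = 23
Old length odd (7). Middle was index 3 = 3.
New length even (8). New median = avg of two middle elements.
x = 23: 6 elements are < x, 1 elements are > x.
New sorted list: [-13, -11, -2, 3, 17, 20, 23, 24]
New median = 10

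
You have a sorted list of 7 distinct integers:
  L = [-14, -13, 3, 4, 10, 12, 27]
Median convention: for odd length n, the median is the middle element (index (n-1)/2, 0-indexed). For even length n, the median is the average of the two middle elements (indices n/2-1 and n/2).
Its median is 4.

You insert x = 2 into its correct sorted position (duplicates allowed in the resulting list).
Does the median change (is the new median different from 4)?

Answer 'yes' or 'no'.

Old median = 4
Insert x = 2
New median = 7/2
Changed? yes

Answer: yes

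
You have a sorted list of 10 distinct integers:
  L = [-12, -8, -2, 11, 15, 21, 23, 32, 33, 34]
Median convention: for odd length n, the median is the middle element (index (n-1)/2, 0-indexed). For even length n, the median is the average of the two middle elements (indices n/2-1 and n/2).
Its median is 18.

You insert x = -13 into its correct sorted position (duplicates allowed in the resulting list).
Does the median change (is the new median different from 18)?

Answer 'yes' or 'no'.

Answer: yes

Derivation:
Old median = 18
Insert x = -13
New median = 15
Changed? yes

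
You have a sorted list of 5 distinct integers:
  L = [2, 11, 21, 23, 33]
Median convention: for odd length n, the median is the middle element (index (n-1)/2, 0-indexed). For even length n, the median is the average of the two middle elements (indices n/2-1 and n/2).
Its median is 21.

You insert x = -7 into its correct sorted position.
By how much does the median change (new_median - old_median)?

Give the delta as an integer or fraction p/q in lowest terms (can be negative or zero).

Old median = 21
After inserting x = -7: new sorted = [-7, 2, 11, 21, 23, 33]
New median = 16
Delta = 16 - 21 = -5

Answer: -5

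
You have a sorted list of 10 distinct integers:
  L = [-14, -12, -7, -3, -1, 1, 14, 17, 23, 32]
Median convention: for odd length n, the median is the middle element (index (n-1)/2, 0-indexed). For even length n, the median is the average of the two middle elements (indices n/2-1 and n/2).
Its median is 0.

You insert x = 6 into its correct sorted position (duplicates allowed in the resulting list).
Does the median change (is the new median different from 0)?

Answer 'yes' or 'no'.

Answer: yes

Derivation:
Old median = 0
Insert x = 6
New median = 1
Changed? yes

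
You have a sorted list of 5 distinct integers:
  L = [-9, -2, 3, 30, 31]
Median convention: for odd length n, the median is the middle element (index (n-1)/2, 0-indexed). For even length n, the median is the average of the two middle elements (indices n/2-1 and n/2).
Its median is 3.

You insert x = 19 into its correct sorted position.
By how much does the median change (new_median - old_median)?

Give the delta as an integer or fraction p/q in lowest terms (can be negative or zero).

Answer: 8

Derivation:
Old median = 3
After inserting x = 19: new sorted = [-9, -2, 3, 19, 30, 31]
New median = 11
Delta = 11 - 3 = 8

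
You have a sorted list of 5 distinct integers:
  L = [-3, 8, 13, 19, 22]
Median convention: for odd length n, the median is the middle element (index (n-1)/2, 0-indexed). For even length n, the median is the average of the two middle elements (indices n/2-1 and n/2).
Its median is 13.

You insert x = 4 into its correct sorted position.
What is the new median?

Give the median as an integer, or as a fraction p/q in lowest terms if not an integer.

Old list (sorted, length 5): [-3, 8, 13, 19, 22]
Old median = 13
Insert x = 4
Old length odd (5). Middle was index 2 = 13.
New length even (6). New median = avg of two middle elements.
x = 4: 1 elements are < x, 4 elements are > x.
New sorted list: [-3, 4, 8, 13, 19, 22]
New median = 21/2

Answer: 21/2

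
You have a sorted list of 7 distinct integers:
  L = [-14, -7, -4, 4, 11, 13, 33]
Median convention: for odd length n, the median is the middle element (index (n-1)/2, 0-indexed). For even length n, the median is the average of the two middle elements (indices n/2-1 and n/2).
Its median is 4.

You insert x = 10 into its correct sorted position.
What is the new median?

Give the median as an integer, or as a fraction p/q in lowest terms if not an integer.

Answer: 7

Derivation:
Old list (sorted, length 7): [-14, -7, -4, 4, 11, 13, 33]
Old median = 4
Insert x = 10
Old length odd (7). Middle was index 3 = 4.
New length even (8). New median = avg of two middle elements.
x = 10: 4 elements are < x, 3 elements are > x.
New sorted list: [-14, -7, -4, 4, 10, 11, 13, 33]
New median = 7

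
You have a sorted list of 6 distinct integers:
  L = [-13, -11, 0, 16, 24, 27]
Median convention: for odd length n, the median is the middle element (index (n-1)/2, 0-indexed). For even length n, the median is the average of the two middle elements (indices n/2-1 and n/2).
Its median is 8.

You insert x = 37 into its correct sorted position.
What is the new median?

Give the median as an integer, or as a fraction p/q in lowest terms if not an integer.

Answer: 16

Derivation:
Old list (sorted, length 6): [-13, -11, 0, 16, 24, 27]
Old median = 8
Insert x = 37
Old length even (6). Middle pair: indices 2,3 = 0,16.
New length odd (7). New median = single middle element.
x = 37: 6 elements are < x, 0 elements are > x.
New sorted list: [-13, -11, 0, 16, 24, 27, 37]
New median = 16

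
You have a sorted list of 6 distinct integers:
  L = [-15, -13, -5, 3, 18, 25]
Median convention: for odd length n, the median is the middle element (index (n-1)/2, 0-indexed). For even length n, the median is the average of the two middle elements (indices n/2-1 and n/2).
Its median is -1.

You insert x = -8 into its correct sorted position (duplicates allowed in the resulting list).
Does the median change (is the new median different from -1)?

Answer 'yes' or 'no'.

Old median = -1
Insert x = -8
New median = -5
Changed? yes

Answer: yes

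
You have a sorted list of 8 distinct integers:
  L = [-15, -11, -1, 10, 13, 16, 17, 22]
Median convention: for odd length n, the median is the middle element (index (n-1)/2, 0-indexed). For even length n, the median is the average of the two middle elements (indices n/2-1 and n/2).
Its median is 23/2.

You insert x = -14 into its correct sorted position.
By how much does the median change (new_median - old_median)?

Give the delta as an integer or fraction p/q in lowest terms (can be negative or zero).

Answer: -3/2

Derivation:
Old median = 23/2
After inserting x = -14: new sorted = [-15, -14, -11, -1, 10, 13, 16, 17, 22]
New median = 10
Delta = 10 - 23/2 = -3/2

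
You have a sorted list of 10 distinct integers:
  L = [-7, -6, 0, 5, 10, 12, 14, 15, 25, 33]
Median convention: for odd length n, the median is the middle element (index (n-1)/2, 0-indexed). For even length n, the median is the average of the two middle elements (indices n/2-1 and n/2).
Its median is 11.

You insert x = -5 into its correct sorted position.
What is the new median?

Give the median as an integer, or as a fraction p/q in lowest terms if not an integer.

Old list (sorted, length 10): [-7, -6, 0, 5, 10, 12, 14, 15, 25, 33]
Old median = 11
Insert x = -5
Old length even (10). Middle pair: indices 4,5 = 10,12.
New length odd (11). New median = single middle element.
x = -5: 2 elements are < x, 8 elements are > x.
New sorted list: [-7, -6, -5, 0, 5, 10, 12, 14, 15, 25, 33]
New median = 10

Answer: 10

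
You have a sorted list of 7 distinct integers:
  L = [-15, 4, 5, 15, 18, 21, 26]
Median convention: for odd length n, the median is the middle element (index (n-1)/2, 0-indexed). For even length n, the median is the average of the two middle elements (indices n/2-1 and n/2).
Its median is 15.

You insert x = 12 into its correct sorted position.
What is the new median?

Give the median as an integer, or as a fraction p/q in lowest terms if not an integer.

Old list (sorted, length 7): [-15, 4, 5, 15, 18, 21, 26]
Old median = 15
Insert x = 12
Old length odd (7). Middle was index 3 = 15.
New length even (8). New median = avg of two middle elements.
x = 12: 3 elements are < x, 4 elements are > x.
New sorted list: [-15, 4, 5, 12, 15, 18, 21, 26]
New median = 27/2

Answer: 27/2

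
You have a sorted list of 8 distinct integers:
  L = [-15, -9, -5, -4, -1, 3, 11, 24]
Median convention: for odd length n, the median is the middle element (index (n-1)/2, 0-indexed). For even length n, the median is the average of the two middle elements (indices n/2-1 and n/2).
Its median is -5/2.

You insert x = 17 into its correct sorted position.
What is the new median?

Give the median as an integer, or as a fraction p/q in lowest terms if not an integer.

Old list (sorted, length 8): [-15, -9, -5, -4, -1, 3, 11, 24]
Old median = -5/2
Insert x = 17
Old length even (8). Middle pair: indices 3,4 = -4,-1.
New length odd (9). New median = single middle element.
x = 17: 7 elements are < x, 1 elements are > x.
New sorted list: [-15, -9, -5, -4, -1, 3, 11, 17, 24]
New median = -1

Answer: -1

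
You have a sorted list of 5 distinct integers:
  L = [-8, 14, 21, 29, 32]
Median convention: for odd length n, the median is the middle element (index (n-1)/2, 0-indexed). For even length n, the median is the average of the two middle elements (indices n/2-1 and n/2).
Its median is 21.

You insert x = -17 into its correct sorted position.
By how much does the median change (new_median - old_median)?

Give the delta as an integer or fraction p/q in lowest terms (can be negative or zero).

Old median = 21
After inserting x = -17: new sorted = [-17, -8, 14, 21, 29, 32]
New median = 35/2
Delta = 35/2 - 21 = -7/2

Answer: -7/2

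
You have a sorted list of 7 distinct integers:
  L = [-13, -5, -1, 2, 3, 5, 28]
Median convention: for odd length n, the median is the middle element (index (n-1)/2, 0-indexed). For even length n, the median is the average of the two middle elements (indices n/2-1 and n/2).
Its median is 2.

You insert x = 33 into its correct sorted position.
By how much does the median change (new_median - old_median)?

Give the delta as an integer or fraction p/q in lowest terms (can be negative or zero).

Answer: 1/2

Derivation:
Old median = 2
After inserting x = 33: new sorted = [-13, -5, -1, 2, 3, 5, 28, 33]
New median = 5/2
Delta = 5/2 - 2 = 1/2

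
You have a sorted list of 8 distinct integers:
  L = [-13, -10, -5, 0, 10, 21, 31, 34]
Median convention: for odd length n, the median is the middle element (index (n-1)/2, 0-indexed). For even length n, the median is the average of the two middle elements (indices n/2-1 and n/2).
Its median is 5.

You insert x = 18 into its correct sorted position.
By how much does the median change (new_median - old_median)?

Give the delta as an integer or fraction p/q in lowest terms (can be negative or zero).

Old median = 5
After inserting x = 18: new sorted = [-13, -10, -5, 0, 10, 18, 21, 31, 34]
New median = 10
Delta = 10 - 5 = 5

Answer: 5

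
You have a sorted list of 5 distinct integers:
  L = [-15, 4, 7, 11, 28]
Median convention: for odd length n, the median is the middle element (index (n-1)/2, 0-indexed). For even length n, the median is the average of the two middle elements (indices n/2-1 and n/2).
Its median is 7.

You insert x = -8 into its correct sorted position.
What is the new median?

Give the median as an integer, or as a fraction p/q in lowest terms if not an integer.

Old list (sorted, length 5): [-15, 4, 7, 11, 28]
Old median = 7
Insert x = -8
Old length odd (5). Middle was index 2 = 7.
New length even (6). New median = avg of two middle elements.
x = -8: 1 elements are < x, 4 elements are > x.
New sorted list: [-15, -8, 4, 7, 11, 28]
New median = 11/2

Answer: 11/2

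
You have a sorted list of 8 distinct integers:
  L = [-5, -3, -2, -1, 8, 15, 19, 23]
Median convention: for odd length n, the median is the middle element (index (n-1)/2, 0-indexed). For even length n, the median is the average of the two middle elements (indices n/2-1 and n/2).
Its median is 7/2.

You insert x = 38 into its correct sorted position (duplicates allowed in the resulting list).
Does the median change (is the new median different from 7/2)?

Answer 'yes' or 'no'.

Answer: yes

Derivation:
Old median = 7/2
Insert x = 38
New median = 8
Changed? yes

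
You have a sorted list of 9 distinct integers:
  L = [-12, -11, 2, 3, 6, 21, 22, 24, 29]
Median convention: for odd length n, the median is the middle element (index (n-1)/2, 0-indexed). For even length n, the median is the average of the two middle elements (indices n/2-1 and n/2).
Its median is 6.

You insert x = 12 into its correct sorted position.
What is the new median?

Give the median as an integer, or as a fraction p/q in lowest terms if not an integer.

Old list (sorted, length 9): [-12, -11, 2, 3, 6, 21, 22, 24, 29]
Old median = 6
Insert x = 12
Old length odd (9). Middle was index 4 = 6.
New length even (10). New median = avg of two middle elements.
x = 12: 5 elements are < x, 4 elements are > x.
New sorted list: [-12, -11, 2, 3, 6, 12, 21, 22, 24, 29]
New median = 9

Answer: 9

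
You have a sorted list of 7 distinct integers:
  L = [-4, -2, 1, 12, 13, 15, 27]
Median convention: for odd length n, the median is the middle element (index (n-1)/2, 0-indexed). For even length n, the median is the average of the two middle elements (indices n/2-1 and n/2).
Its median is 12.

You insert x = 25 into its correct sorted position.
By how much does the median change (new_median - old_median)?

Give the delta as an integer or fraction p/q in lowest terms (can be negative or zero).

Answer: 1/2

Derivation:
Old median = 12
After inserting x = 25: new sorted = [-4, -2, 1, 12, 13, 15, 25, 27]
New median = 25/2
Delta = 25/2 - 12 = 1/2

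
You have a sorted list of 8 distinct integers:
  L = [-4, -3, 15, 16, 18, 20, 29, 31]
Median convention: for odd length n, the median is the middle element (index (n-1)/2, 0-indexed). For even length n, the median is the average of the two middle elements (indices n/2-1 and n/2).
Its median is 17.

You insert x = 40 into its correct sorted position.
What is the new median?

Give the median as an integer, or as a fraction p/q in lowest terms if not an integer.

Old list (sorted, length 8): [-4, -3, 15, 16, 18, 20, 29, 31]
Old median = 17
Insert x = 40
Old length even (8). Middle pair: indices 3,4 = 16,18.
New length odd (9). New median = single middle element.
x = 40: 8 elements are < x, 0 elements are > x.
New sorted list: [-4, -3, 15, 16, 18, 20, 29, 31, 40]
New median = 18

Answer: 18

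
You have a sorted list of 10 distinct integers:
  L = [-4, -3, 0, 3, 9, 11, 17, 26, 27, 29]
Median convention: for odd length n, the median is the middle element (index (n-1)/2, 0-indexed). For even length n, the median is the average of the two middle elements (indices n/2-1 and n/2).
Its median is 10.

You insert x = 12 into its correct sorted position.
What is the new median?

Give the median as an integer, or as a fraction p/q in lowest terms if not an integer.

Answer: 11

Derivation:
Old list (sorted, length 10): [-4, -3, 0, 3, 9, 11, 17, 26, 27, 29]
Old median = 10
Insert x = 12
Old length even (10). Middle pair: indices 4,5 = 9,11.
New length odd (11). New median = single middle element.
x = 12: 6 elements are < x, 4 elements are > x.
New sorted list: [-4, -3, 0, 3, 9, 11, 12, 17, 26, 27, 29]
New median = 11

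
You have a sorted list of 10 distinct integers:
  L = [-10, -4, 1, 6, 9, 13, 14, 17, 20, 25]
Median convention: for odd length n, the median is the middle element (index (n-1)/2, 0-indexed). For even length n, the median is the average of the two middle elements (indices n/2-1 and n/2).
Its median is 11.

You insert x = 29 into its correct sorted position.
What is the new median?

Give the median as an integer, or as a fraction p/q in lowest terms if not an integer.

Old list (sorted, length 10): [-10, -4, 1, 6, 9, 13, 14, 17, 20, 25]
Old median = 11
Insert x = 29
Old length even (10). Middle pair: indices 4,5 = 9,13.
New length odd (11). New median = single middle element.
x = 29: 10 elements are < x, 0 elements are > x.
New sorted list: [-10, -4, 1, 6, 9, 13, 14, 17, 20, 25, 29]
New median = 13

Answer: 13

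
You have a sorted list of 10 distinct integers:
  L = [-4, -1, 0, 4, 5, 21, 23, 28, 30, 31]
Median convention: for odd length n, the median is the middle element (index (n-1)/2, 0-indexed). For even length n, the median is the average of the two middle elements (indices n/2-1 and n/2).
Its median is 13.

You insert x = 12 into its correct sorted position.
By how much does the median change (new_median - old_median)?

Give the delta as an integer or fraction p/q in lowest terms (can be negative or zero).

Old median = 13
After inserting x = 12: new sorted = [-4, -1, 0, 4, 5, 12, 21, 23, 28, 30, 31]
New median = 12
Delta = 12 - 13 = -1

Answer: -1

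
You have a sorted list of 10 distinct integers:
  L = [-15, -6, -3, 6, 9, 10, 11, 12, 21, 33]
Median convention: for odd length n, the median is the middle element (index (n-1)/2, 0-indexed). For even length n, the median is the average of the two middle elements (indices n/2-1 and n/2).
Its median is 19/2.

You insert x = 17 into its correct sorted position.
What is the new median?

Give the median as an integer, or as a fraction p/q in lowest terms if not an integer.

Answer: 10

Derivation:
Old list (sorted, length 10): [-15, -6, -3, 6, 9, 10, 11, 12, 21, 33]
Old median = 19/2
Insert x = 17
Old length even (10). Middle pair: indices 4,5 = 9,10.
New length odd (11). New median = single middle element.
x = 17: 8 elements are < x, 2 elements are > x.
New sorted list: [-15, -6, -3, 6, 9, 10, 11, 12, 17, 21, 33]
New median = 10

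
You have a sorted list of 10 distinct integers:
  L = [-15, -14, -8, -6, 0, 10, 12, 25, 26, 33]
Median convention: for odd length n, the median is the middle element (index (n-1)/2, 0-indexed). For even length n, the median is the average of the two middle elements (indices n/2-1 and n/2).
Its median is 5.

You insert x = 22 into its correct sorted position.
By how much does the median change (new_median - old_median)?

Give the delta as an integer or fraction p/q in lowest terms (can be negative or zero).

Old median = 5
After inserting x = 22: new sorted = [-15, -14, -8, -6, 0, 10, 12, 22, 25, 26, 33]
New median = 10
Delta = 10 - 5 = 5

Answer: 5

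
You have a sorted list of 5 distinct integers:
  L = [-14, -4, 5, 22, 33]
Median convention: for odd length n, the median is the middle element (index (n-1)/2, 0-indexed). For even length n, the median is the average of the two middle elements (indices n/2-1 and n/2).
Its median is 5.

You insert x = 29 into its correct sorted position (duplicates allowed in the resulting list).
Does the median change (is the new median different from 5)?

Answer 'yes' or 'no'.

Old median = 5
Insert x = 29
New median = 27/2
Changed? yes

Answer: yes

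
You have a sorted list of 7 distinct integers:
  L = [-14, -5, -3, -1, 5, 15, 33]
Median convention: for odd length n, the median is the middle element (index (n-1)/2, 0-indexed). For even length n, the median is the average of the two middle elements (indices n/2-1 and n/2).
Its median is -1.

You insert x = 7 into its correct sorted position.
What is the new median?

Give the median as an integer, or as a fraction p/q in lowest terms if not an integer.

Old list (sorted, length 7): [-14, -5, -3, -1, 5, 15, 33]
Old median = -1
Insert x = 7
Old length odd (7). Middle was index 3 = -1.
New length even (8). New median = avg of two middle elements.
x = 7: 5 elements are < x, 2 elements are > x.
New sorted list: [-14, -5, -3, -1, 5, 7, 15, 33]
New median = 2

Answer: 2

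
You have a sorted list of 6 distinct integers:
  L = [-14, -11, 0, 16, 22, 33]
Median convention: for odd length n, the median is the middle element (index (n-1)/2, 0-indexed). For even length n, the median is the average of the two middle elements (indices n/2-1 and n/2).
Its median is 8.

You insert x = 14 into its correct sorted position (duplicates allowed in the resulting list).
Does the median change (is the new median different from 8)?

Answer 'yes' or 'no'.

Old median = 8
Insert x = 14
New median = 14
Changed? yes

Answer: yes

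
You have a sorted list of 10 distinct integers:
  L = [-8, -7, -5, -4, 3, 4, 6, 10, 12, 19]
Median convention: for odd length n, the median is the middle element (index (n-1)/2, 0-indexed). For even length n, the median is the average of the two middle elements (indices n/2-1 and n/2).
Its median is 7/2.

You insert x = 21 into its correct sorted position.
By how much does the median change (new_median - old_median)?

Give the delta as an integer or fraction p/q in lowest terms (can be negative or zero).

Answer: 1/2

Derivation:
Old median = 7/2
After inserting x = 21: new sorted = [-8, -7, -5, -4, 3, 4, 6, 10, 12, 19, 21]
New median = 4
Delta = 4 - 7/2 = 1/2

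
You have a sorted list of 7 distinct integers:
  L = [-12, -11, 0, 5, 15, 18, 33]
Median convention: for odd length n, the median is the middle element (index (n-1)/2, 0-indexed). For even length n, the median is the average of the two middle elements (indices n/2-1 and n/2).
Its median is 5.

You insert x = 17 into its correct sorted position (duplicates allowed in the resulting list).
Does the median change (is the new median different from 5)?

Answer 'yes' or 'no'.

Answer: yes

Derivation:
Old median = 5
Insert x = 17
New median = 10
Changed? yes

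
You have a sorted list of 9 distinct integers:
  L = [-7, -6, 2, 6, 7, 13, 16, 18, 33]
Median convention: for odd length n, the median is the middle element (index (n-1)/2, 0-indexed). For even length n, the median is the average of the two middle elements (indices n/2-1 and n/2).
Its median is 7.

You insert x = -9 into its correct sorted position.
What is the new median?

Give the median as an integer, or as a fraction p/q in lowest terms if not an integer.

Old list (sorted, length 9): [-7, -6, 2, 6, 7, 13, 16, 18, 33]
Old median = 7
Insert x = -9
Old length odd (9). Middle was index 4 = 7.
New length even (10). New median = avg of two middle elements.
x = -9: 0 elements are < x, 9 elements are > x.
New sorted list: [-9, -7, -6, 2, 6, 7, 13, 16, 18, 33]
New median = 13/2

Answer: 13/2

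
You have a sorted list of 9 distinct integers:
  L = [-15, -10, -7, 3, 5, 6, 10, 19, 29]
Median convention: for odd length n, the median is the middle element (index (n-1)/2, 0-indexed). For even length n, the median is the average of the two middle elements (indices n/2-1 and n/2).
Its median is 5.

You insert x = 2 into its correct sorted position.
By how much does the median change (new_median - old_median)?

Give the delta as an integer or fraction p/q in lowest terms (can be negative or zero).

Old median = 5
After inserting x = 2: new sorted = [-15, -10, -7, 2, 3, 5, 6, 10, 19, 29]
New median = 4
Delta = 4 - 5 = -1

Answer: -1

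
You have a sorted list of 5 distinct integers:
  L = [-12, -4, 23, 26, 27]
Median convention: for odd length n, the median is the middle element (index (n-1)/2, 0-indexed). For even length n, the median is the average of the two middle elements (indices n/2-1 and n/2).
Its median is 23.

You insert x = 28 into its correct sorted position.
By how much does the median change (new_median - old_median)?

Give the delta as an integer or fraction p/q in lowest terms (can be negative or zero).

Answer: 3/2

Derivation:
Old median = 23
After inserting x = 28: new sorted = [-12, -4, 23, 26, 27, 28]
New median = 49/2
Delta = 49/2 - 23 = 3/2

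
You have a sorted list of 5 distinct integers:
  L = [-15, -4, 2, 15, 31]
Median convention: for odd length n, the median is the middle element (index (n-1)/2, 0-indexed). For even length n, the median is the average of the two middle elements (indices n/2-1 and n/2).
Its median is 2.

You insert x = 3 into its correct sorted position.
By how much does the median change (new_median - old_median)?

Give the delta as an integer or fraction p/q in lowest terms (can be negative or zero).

Answer: 1/2

Derivation:
Old median = 2
After inserting x = 3: new sorted = [-15, -4, 2, 3, 15, 31]
New median = 5/2
Delta = 5/2 - 2 = 1/2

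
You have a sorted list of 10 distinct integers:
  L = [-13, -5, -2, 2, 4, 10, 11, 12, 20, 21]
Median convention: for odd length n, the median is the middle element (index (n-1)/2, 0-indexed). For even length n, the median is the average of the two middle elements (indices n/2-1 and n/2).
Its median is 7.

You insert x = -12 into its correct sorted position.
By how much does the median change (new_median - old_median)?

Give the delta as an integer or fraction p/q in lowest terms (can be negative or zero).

Old median = 7
After inserting x = -12: new sorted = [-13, -12, -5, -2, 2, 4, 10, 11, 12, 20, 21]
New median = 4
Delta = 4 - 7 = -3

Answer: -3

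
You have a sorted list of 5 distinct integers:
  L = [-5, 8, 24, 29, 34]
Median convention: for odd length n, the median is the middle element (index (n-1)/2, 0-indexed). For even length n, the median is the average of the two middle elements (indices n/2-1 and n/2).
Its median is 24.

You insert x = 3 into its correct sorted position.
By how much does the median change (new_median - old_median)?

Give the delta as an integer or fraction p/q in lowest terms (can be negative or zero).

Old median = 24
After inserting x = 3: new sorted = [-5, 3, 8, 24, 29, 34]
New median = 16
Delta = 16 - 24 = -8

Answer: -8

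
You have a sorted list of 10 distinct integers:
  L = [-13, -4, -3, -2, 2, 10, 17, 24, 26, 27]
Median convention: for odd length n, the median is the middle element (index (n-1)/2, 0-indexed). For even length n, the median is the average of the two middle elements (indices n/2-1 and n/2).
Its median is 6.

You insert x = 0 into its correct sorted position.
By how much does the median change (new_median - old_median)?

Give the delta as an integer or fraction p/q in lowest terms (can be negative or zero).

Answer: -4

Derivation:
Old median = 6
After inserting x = 0: new sorted = [-13, -4, -3, -2, 0, 2, 10, 17, 24, 26, 27]
New median = 2
Delta = 2 - 6 = -4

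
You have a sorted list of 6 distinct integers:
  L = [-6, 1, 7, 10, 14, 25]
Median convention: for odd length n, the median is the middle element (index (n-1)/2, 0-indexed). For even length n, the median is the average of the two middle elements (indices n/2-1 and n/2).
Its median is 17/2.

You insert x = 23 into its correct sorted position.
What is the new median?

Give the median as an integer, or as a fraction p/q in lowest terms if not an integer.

Answer: 10

Derivation:
Old list (sorted, length 6): [-6, 1, 7, 10, 14, 25]
Old median = 17/2
Insert x = 23
Old length even (6). Middle pair: indices 2,3 = 7,10.
New length odd (7). New median = single middle element.
x = 23: 5 elements are < x, 1 elements are > x.
New sorted list: [-6, 1, 7, 10, 14, 23, 25]
New median = 10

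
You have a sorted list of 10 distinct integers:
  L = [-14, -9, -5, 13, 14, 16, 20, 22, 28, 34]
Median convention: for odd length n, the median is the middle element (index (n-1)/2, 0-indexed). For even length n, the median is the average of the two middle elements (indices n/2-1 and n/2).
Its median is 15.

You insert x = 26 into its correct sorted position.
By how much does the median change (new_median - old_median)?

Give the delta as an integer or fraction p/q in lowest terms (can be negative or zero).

Old median = 15
After inserting x = 26: new sorted = [-14, -9, -5, 13, 14, 16, 20, 22, 26, 28, 34]
New median = 16
Delta = 16 - 15 = 1

Answer: 1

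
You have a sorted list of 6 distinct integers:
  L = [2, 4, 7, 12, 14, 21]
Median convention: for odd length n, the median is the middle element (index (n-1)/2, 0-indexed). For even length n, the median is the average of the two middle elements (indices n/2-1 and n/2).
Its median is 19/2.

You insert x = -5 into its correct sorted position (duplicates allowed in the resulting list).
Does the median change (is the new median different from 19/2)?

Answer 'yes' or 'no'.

Old median = 19/2
Insert x = -5
New median = 7
Changed? yes

Answer: yes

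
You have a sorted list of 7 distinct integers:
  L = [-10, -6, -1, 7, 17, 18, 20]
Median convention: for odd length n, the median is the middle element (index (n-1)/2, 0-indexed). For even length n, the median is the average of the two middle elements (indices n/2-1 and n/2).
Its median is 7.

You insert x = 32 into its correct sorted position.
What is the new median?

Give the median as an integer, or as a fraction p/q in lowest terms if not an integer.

Old list (sorted, length 7): [-10, -6, -1, 7, 17, 18, 20]
Old median = 7
Insert x = 32
Old length odd (7). Middle was index 3 = 7.
New length even (8). New median = avg of two middle elements.
x = 32: 7 elements are < x, 0 elements are > x.
New sorted list: [-10, -6, -1, 7, 17, 18, 20, 32]
New median = 12

Answer: 12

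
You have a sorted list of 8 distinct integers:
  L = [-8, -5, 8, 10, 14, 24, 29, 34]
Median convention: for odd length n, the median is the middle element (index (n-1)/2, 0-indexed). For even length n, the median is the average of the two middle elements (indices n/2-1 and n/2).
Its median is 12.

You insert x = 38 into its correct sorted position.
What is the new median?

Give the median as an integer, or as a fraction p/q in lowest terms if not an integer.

Old list (sorted, length 8): [-8, -5, 8, 10, 14, 24, 29, 34]
Old median = 12
Insert x = 38
Old length even (8). Middle pair: indices 3,4 = 10,14.
New length odd (9). New median = single middle element.
x = 38: 8 elements are < x, 0 elements are > x.
New sorted list: [-8, -5, 8, 10, 14, 24, 29, 34, 38]
New median = 14

Answer: 14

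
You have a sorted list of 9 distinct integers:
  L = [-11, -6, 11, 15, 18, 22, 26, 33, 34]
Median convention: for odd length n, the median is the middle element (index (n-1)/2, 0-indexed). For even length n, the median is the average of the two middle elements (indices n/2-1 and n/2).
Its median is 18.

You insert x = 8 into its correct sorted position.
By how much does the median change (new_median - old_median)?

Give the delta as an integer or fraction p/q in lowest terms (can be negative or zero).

Answer: -3/2

Derivation:
Old median = 18
After inserting x = 8: new sorted = [-11, -6, 8, 11, 15, 18, 22, 26, 33, 34]
New median = 33/2
Delta = 33/2 - 18 = -3/2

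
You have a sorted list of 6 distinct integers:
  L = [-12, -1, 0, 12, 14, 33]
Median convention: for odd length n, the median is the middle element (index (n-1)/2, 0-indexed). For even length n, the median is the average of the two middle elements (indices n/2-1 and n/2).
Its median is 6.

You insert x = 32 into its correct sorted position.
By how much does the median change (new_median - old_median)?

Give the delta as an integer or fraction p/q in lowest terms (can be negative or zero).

Answer: 6

Derivation:
Old median = 6
After inserting x = 32: new sorted = [-12, -1, 0, 12, 14, 32, 33]
New median = 12
Delta = 12 - 6 = 6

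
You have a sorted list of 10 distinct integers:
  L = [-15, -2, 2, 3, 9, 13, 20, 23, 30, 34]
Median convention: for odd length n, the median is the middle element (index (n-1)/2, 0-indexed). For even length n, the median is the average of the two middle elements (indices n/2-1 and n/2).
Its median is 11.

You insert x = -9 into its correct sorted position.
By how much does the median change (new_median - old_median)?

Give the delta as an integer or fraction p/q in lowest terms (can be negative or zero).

Answer: -2

Derivation:
Old median = 11
After inserting x = -9: new sorted = [-15, -9, -2, 2, 3, 9, 13, 20, 23, 30, 34]
New median = 9
Delta = 9 - 11 = -2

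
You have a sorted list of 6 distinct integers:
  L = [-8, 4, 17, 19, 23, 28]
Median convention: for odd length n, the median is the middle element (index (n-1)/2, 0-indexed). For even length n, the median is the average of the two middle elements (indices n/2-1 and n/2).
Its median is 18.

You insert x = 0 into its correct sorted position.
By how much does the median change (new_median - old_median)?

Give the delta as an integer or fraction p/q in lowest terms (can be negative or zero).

Answer: -1

Derivation:
Old median = 18
After inserting x = 0: new sorted = [-8, 0, 4, 17, 19, 23, 28]
New median = 17
Delta = 17 - 18 = -1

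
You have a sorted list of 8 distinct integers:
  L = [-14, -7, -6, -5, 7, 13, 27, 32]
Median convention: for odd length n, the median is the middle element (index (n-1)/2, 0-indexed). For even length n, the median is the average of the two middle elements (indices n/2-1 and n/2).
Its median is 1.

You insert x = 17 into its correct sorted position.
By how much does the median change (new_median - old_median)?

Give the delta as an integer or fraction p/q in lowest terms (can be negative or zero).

Old median = 1
After inserting x = 17: new sorted = [-14, -7, -6, -5, 7, 13, 17, 27, 32]
New median = 7
Delta = 7 - 1 = 6

Answer: 6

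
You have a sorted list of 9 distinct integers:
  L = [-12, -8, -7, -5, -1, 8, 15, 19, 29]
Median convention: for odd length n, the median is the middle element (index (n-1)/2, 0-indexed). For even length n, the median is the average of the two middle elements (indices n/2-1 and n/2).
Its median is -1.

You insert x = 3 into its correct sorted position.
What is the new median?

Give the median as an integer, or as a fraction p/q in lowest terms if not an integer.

Answer: 1

Derivation:
Old list (sorted, length 9): [-12, -8, -7, -5, -1, 8, 15, 19, 29]
Old median = -1
Insert x = 3
Old length odd (9). Middle was index 4 = -1.
New length even (10). New median = avg of two middle elements.
x = 3: 5 elements are < x, 4 elements are > x.
New sorted list: [-12, -8, -7, -5, -1, 3, 8, 15, 19, 29]
New median = 1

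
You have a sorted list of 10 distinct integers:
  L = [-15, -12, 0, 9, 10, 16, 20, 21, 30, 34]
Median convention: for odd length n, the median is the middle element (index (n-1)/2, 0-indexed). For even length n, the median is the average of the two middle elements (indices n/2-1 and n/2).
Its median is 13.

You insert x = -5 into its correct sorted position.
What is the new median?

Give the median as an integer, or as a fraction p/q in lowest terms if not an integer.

Answer: 10

Derivation:
Old list (sorted, length 10): [-15, -12, 0, 9, 10, 16, 20, 21, 30, 34]
Old median = 13
Insert x = -5
Old length even (10). Middle pair: indices 4,5 = 10,16.
New length odd (11). New median = single middle element.
x = -5: 2 elements are < x, 8 elements are > x.
New sorted list: [-15, -12, -5, 0, 9, 10, 16, 20, 21, 30, 34]
New median = 10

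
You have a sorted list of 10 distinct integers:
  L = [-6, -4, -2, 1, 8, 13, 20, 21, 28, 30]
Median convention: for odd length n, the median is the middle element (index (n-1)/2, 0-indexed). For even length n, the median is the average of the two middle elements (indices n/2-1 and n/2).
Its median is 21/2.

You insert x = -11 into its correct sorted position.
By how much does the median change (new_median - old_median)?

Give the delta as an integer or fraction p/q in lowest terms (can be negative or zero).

Answer: -5/2

Derivation:
Old median = 21/2
After inserting x = -11: new sorted = [-11, -6, -4, -2, 1, 8, 13, 20, 21, 28, 30]
New median = 8
Delta = 8 - 21/2 = -5/2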